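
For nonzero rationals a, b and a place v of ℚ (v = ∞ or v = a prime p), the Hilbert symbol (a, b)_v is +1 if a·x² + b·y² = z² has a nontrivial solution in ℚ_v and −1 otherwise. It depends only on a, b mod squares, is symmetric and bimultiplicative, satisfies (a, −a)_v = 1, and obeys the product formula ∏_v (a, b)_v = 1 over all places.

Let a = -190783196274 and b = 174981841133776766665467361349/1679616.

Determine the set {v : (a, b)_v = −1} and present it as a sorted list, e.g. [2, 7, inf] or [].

[2, 3, 29, 31, 43, 47]

(a, b) ≡ (-103181826, 1430309) mod (ℚ^×)²; places V = {2, 3, 11, 29, 31, 37, 43, 47, ∞}.
(a,b)_43: α=2, u≡28; β=5, v≡24 (mod 43); (28|43)=-1, (24|43)=+1; sign (−1)^0·-1^5·+1^2 = -1.
(a,b)_31: α=1, u≡15; β=3, v≡13 (mod 31); (15|31)=-1, (13|31)=-1; sign (−1)^1·-1^3·-1^1 = -1.
(a,b)_3: α=1, u≡2; β=-8, v≡2 (mod 3); (2|3)=-1, (2|3)=-1; sign (−1)^0·-1^-8·-1^1 = -1.
(a,b)_2: α=1, β=-8; u≡7, v≡5 (mod 8); ε(u)ε(v)=1·0, αω(v)=1·1, βω(u)=-8·0; sum ≡ 1  ⇒  -1.
(a,b)_29: α=1, u≡4; β=3, v≡18 (mod 29); (4|29)=+1, (18|29)=-1; sign (−1)^0·+1^3·-1^1 = -1.
(a,b)_11: α=1, u≡7; β=4, v≡5 (mod 11); (7|11)=-1, (5|11)=+1; sign (−1)^0·-1^4·+1^1 = +1.
(a,b)_∞: sgn(-103181826)=−, sgn(1430309)=+, so +1.
(a,b)_37: α=1, u≡8; β=3, v≡14 (mod 37); (8|37)=-1, (14|37)=-1; sign (−1)^0·-1^3·-1^1 = +1.
(a,b)_47: α=1, u≡4; β=2, v≡26 (mod 47); (4|47)=+1, (26|47)=-1; sign (−1)^0·+1^2·-1^1 = -1.
|Ram(-103181826, 1430309)| = 6, even; anisotropic at {2, 3, 29, 31, 43, 47}.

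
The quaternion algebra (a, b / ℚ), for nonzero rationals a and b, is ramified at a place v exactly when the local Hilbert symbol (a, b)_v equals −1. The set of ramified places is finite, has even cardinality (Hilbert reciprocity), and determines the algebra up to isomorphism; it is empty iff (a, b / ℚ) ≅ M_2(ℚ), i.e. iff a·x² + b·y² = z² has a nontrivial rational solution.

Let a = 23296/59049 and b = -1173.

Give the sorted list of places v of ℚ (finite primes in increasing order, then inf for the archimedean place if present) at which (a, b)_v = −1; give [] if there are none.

[2, 7, 17, 23]

(a, b) ≡ (91, -1173) mod (ℚ^×)²; places V = {2, 3, 7, 13, 17, 23, ∞}.
(a,b)_7: α=1, u≡6; β=0, v≡3 (mod 7); (6|7)=-1, (3|7)=-1; sign (−1)^0·-1^0·-1^1 = -1.
(a,b)_3: α=-10, u≡1; β=1, v≡2 (mod 3); (1|3)=+1, (2|3)=-1; sign (−1)^0·+1^1·-1^-10 = +1.
(a,b)_13: α=1, u≡8; β=0, v≡10 (mod 13); (8|13)=-1, (10|13)=+1; sign (−1)^0·-1^0·+1^1 = +1.
(a,b)_17: α=0, u≡5; β=1, v≡16 (mod 17); (5|17)=-1, (16|17)=+1; sign (−1)^0·-1^1·+1^0 = -1.
(a,b)_2: α=8, β=0; u≡3, v≡3 (mod 8); ε(u)ε(v)=1·1, αω(v)=8·1, βω(u)=0·1; sum ≡ 1  ⇒  -1.
(a,b)_23: α=0, u≡14; β=1, v≡18 (mod 23); (14|23)=-1, (18|23)=+1; sign (−1)^0·-1^1·+1^0 = -1.
(a,b)_∞: sgn(91)=+, sgn(-1173)=−, so +1.
|Ram(91, -1173)| = 4, even; anisotropic at {2, 7, 17, 23}.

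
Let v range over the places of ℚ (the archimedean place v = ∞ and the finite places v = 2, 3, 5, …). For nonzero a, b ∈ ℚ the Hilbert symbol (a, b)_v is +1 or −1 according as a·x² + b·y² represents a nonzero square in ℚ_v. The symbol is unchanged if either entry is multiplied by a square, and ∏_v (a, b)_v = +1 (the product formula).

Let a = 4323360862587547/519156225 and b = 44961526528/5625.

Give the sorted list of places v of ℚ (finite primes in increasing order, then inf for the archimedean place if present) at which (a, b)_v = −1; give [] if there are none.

Mod squares: a ≡ 43, b ≡ 43. Check v ∈ {∞, 2, 3, 5, 7, 11, 17, 29, 31, 43, 47}.
v=43: a=43^5·(≡1), b=43^3·(≡4) mod 43; (1|43)=+1, (4|43)=+1; (−1)^{5·3·21}·(+1)^3·(+1)^5 = -1.
v=17: a=17^2·(≡16), b=17^0·(≡16) mod 17; (16|17)=+1, (16|17)=+1; (−1)^{2·0·8}·(+1)^0·(+1)^2 = +1.
v=3: a=3^-2·(≡1), b=3^-2·(≡1) mod 3; (1|3)=+1, (1|3)=+1; (−1)^{-2·-2·1}·(+1)^-2·(+1)^-2 = +1.
v=7: a=7^-4·(≡2), b=7^0·(≡4) mod 7; (2|7)=+1, (4|7)=+1; (−1)^{-4·0·3}·(+1)^0·(+1)^-4 = +1.
v=11: a=11^2·(≡8), b=11^0·(≡7) mod 11; (8|11)=-1, (7|11)=-1; (−1)^{2·0·5}·(-1)^0·(-1)^2 = +1.
v=2: v_2(a)=0, v_2(b)=8; units ≡ 3, 3 (mod 8); ε·ε+αω+βω = 1·1+0·1+8·1 ≡ 1  ⇒  (a,b)_2 = -1.
v=29: a=29^2·(≡11), b=29^0·(≡15) mod 29; (11|29)=-1, (15|29)=-1; (−1)^{2·0·14}·(-1)^0·(-1)^2 = +1.
v=5: a=5^-2·(≡3), b=5^-4·(≡2) mod 5; (3|5)=-1, (2|5)=-1; (−1)^{-2·-4·2}·(-1)^-4·(-1)^-2 = +1.
v=31: a=31^-2·(≡12), b=31^0·(≡21) mod 31; (12|31)=-1, (21|31)=-1; (−1)^{-2·0·15}·(-1)^0·(-1)^-2 = +1.
v=∞: 43 > 0 and 43 > 0  ⇒  (a,b)_∞ = +1.
v=47: a=47^0·(≡23), b=47^2·(≡5) mod 47; (23|47)=-1, (5|47)=-1; (−1)^{0·2·23}·(-1)^2·(-1)^0 = +1.
Ram(43, 43) = {2, 43}; no ℚ_2-point on the conic.

[2, 43]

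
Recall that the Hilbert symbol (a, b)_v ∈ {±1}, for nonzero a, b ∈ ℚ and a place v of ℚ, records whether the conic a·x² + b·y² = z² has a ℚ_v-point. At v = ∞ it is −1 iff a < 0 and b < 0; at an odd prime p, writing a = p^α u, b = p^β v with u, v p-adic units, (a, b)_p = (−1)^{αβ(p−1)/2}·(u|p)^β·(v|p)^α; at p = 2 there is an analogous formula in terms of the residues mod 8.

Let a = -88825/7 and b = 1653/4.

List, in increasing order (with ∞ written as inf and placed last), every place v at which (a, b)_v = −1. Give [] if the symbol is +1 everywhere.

[3, 29]

(a, b) ≡ (-24871, 1653) mod (ℚ^×)²; places V = {2, 3, 5, 7, 11, 17, 19, 29, ∞}.
(a,b)_29: α=0, u≡21; β=1, v≡7 (mod 29); (21|29)=-1, (7|29)=+1; sign (−1)^0·-1^1·+1^0 = -1.
(a,b)_17: α=1, u≡4; β=0, v≡1 (mod 17); (4|17)=+1, (1|17)=+1; sign (−1)^0·+1^0·+1^1 = +1.
(a,b)_5: α=2, u≡1; β=0, v≡2 (mod 5); (1|5)=+1, (2|5)=-1; sign (−1)^0·+1^0·-1^2 = +1.
(a,b)_7: α=-1, u≡5; β=0, v≡2 (mod 7); (5|7)=-1, (2|7)=+1; sign (−1)^0·-1^0·+1^-1 = +1.
(a,b)_∞: sgn(-24871)=−, sgn(1653)=+, so +1.
(a,b)_19: α=1, u≡8; β=1, v≡17 (mod 19); (8|19)=-1, (17|19)=+1; sign (−1)^1·-1^1·+1^1 = +1.
(a,b)_11: α=1, u≡3; β=0, v≡9 (mod 11); (3|11)=+1, (9|11)=+1; sign (−1)^0·+1^0·+1^1 = +1.
(a,b)_3: α=0, u≡2; β=1, v≡2 (mod 3); (2|3)=-1, (2|3)=-1; sign (−1)^0·-1^1·-1^0 = -1.
(a,b)_2: α=0, β=-2; u≡1, v≡5 (mod 8); ε(u)ε(v)=0·0, αω(v)=0·1, βω(u)=-2·0; sum ≡ 0  ⇒  +1.
|Ram(-24871, 1653)| = 2, even; anisotropic at {3, 29}.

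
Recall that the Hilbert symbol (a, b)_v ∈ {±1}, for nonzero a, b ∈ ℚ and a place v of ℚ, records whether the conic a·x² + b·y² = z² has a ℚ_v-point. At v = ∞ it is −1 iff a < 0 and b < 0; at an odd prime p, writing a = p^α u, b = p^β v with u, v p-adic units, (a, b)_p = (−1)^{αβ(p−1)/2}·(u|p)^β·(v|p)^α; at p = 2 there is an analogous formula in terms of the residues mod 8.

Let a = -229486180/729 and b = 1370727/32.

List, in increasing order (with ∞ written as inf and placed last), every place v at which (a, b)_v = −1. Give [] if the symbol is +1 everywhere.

[2, 23]

Mod squares: a ≡ -474145, b ≡ 1054. Check v ∈ {∞, 2, 3, 5, 7, 11, 17, 19, 23, 31}.
v=23: a=23^1·(≡1), b=23^0·(≡20) mod 23; (1|23)=+1, (20|23)=-1; (−1)^{1·0·11}·(+1)^0·(-1)^1 = -1.
v=∞: -474145 < 0 and 1054 > 0  ⇒  (a,b)_∞ = +1.
v=3: a=3^-6·(≡2), b=3^2·(≡1) mod 3; (2|3)=-1, (1|3)=+1; (−1)^{-6·2·1}·(-1)^2·(+1)^-6 = +1.
v=5: a=5^1·(≡1), b=5^0·(≡1) mod 5; (1|5)=+1, (1|5)=+1; (−1)^{1·0·2}·(+1)^0·(+1)^1 = +1.
v=7: a=7^1·(≡4), b=7^0·(≡2) mod 7; (4|7)=+1, (2|7)=+1; (−1)^{1·0·3}·(+1)^0·(+1)^1 = +1.
v=2: v_2(a)=2, v_2(b)=-5; units ≡ 7, 7 (mod 8); ε·ε+αω+βω = 1·1+2·0+-5·0 ≡ 1  ⇒  (a,b)_2 = -1.
v=19: a=19^1·(≡6), b=19^0·(≡11) mod 19; (6|19)=+1, (11|19)=+1; (−1)^{1·0·9}·(+1)^0·(+1)^1 = +1.
v=17: a=17^0·(≡9), b=17^3·(≡5) mod 17; (9|17)=+1, (5|17)=-1; (−1)^{0·3·8}·(+1)^3·(-1)^0 = +1.
v=11: a=11^2·(≡6), b=11^0·(≡5) mod 11; (6|11)=-1, (5|11)=+1; (−1)^{2·0·5}·(-1)^0·(+1)^2 = +1.
v=31: a=31^1·(≡9), b=31^1·(≡11) mod 31; (9|31)=+1, (11|31)=-1; (−1)^{1·1·15}·(+1)^1·(-1)^1 = +1.
|Ram(-474145, 1054)| = 2, even; anisotropic at {2, 23}.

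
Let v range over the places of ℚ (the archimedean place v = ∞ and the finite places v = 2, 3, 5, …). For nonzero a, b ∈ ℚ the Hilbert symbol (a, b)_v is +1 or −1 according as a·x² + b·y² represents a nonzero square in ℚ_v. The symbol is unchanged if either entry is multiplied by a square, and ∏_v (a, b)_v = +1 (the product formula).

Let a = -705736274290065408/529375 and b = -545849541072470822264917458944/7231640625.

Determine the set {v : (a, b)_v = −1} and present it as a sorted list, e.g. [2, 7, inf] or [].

[3, 7, 29, inf]

Mod squares: a ≡ -21, b ≡ -430882. Check v ∈ {∞, 2, 3, 5, 7, 11, 13, 17, 19, 23, 29}.
v=19: a=19^2·(≡11), b=19^3·(≡8) mod 19; (11|19)=+1, (8|19)=-1; (−1)^{2·3·9}·(+1)^3·(-1)^2 = +1.
v=7: a=7^-1·(≡4), b=7^0·(≡3) mod 7; (4|7)=+1, (3|7)=-1; (−1)^{-1·0·3}·(+1)^0·(-1)^-1 = -1.
v=5: a=5^-4·(≡1), b=5^-8·(≡2) mod 5; (1|5)=+1, (2|5)=-1; (−1)^{-4·-8·2}·(+1)^-8·(-1)^-4 = +1.
v=3: a=3^1·(≡2), b=3^-2·(≡2) mod 3; (2|3)=-1, (2|3)=-1; (−1)^{1·-2·1}·(-1)^-2·(-1)^1 = -1.
v=23: a=23^4·(≡12), b=23^7·(≡7) mod 23; (12|23)=+1, (7|23)=-1; (−1)^{4·7·11}·(+1)^7·(-1)^4 = +1.
v=2: v_2(a)=14, v_2(b)=25; units ≡ 3, 7 (mod 8); ε·ε+αω+βω = 1·1+14·0+25·1 ≡ 0  ⇒  (a,b)_2 = +1.
v=17: a=17^0·(≡8), b=17^-1·(≡16) mod 17; (8|17)=+1, (16|17)=+1; (−1)^{0·-1·8}·(+1)^-1·(+1)^0 = +1.
v=13: a=13^2·(≡5), b=13^4·(≡9) mod 13; (5|13)=-1, (9|13)=+1; (−1)^{2·4·6}·(-1)^4·(+1)^2 = +1.
v=29: a=29^2·(≡21), b=29^3·(≡17) mod 29; (21|29)=-1, (17|29)=-1; (−1)^{2·3·14}·(-1)^3·(-1)^2 = -1.
v=11: a=11^-2·(≡9), b=11^-2·(≡7) mod 11; (9|11)=+1, (7|11)=-1; (−1)^{-2·-2·5}·(+1)^-2·(-1)^-2 = +1.
v=∞: -21 < 0 and -430882 < 0  ⇒  (a,b)_∞ = -1.
|Ram(-21, -430882)| = 4, even; anisotropic at {3, 7, 29, ∞}.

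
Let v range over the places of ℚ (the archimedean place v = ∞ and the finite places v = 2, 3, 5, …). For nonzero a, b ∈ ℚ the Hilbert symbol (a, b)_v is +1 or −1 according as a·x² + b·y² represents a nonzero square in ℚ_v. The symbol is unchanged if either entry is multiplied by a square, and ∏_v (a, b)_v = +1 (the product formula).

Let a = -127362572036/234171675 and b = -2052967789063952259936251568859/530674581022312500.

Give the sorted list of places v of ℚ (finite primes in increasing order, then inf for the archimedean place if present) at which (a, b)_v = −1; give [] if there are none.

[23, 31, 37, inf]

Mod squares: a ≡ -483, b ≡ -24087. Check v ∈ {∞, 2, 3, 5, 7, 19, 23, 31, 37, 41}.
v=19: a=19^-2·(≡5), b=19^-4·(≡5) mod 19; (5|19)=+1, (5|19)=+1; (−1)^{-2·-4·9}·(+1)^-4·(+1)^-2 = +1.
v=37: a=37^0·(≡23), b=37^3·(≡17) mod 37; (23|37)=-1, (17|37)=-1; (−1)^{0·3·18}·(-1)^3·(-1)^0 = -1.
v=31: a=31^-2·(≡11), b=31^-3·(≡3) mod 31; (11|31)=-1, (3|31)=-1; (−1)^{-2·-3·15}·(-1)^-3·(-1)^-2 = -1.
v=41: a=41^2·(≡33), b=41^4·(≡9) mod 41; (33|41)=+1, (9|41)=+1; (−1)^{2·4·20}·(+1)^4·(+1)^2 = +1.
v=3: a=3^-3·(≡1), b=3^-7·(≡2) mod 3; (1|3)=+1, (2|3)=-1; (−1)^{-3·-7·1}·(+1)^-7·(-1)^-3 = +1.
v=23: a=23^1·(≡13), b=23^6·(≡19) mod 23; (13|23)=+1, (19|23)=-1; (−1)^{1·6·11}·(+1)^6·(-1)^1 = -1.
v=7: a=7^7·(≡2), b=7^13·(≡5) mod 7; (2|7)=+1, (5|7)=-1; (−1)^{7·13·3}·(+1)^13·(-1)^7 = +1.
v=2: v_2(a)=2, v_2(b)=-2; units ≡ 5, 1 (mod 8); ε·ε+αω+βω = 0·0+2·0+-2·1 ≡ 0  ⇒  (a,b)_2 = +1.
v=∞: -483 < 0 and -24087 < 0  ⇒  (a,b)_∞ = -1.
v=5: a=5^-2·(≡2), b=5^-6·(≡2) mod 5; (2|5)=-1, (2|5)=-1; (−1)^{-2·-6·2}·(-1)^-6·(-1)^-2 = +1.
(-483, -24087 / ℚ) ramifies at {23, 31, 37, ∞}: a division algebra.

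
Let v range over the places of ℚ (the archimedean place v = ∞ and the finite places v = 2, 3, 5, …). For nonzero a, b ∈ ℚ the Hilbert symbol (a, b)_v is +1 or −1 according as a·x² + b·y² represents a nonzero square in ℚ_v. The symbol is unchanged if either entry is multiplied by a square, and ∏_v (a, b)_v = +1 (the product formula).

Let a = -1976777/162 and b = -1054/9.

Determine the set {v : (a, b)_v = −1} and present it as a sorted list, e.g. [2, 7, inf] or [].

(a, b) ≡ (-34, -1054) mod (ℚ^×)²; places V = {2, 3, 11, 17, 31, ∞}.
(a,b)_11: α=2, u≡8; β=0, v≡10 (mod 11); (8|11)=-1, (10|11)=-1; sign (−1)^0·-1^0·-1^2 = +1.
(a,b)_∞: sgn(-34)=−, sgn(-1054)=−, so -1.
(a,b)_2: α=-1, β=1; u≡7, v≡1 (mod 8); ε(u)ε(v)=1·0, αω(v)=-1·0, βω(u)=1·0; sum ≡ 0  ⇒  +1.
(a,b)_17: α=1, u≡15; β=1, v≡12 (mod 17); (15|17)=+1, (12|17)=-1; sign (−1)^0·+1^1·-1^1 = -1.
(a,b)_31: α=2, u≡25; β=1, v≡10 (mod 31); (25|31)=+1, (10|31)=+1; sign (−1)^0·+1^1·+1^2 = +1.
(a,b)_3: α=-4, u≡2; β=-2, v≡2 (mod 3); (2|3)=-1, (2|3)=-1; sign (−1)^0·-1^-2·-1^-4 = +1.
Ram(-34, -1054) = {17, ∞}; no ℚ_17-point on the conic.

[17, inf]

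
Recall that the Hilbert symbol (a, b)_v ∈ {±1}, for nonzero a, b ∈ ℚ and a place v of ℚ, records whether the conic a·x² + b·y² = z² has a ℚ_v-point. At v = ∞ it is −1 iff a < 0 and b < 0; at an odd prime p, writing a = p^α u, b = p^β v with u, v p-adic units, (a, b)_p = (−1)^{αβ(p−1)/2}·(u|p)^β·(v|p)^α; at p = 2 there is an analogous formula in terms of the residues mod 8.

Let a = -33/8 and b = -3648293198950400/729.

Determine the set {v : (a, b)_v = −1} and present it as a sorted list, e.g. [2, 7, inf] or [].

Mod squares: a ≡ -66, b ≡ -119. Check v ∈ {∞, 2, 3, 5, 7, 11, 13, 17}.
v=7: a=7^0·(≡2), b=7^1·(≡2) mod 7; (2|7)=+1, (2|7)=+1; (−1)^{0·1·3}·(+1)^1·(+1)^0 = +1.
v=17: a=17^0·(≡15), b=17^1·(≡3) mod 17; (15|17)=+1, (3|17)=-1; (−1)^{0·1·8}·(+1)^1·(-1)^0 = +1.
v=5: a=5^0·(≡4), b=5^2·(≡1) mod 5; (4|5)=+1, (1|5)=+1; (−1)^{0·2·2}·(+1)^2·(+1)^0 = +1.
v=3: a=3^1·(≡2), b=3^-6·(≡1) mod 3; (2|3)=-1, (1|3)=+1; (−1)^{1·-6·1}·(-1)^-6·(+1)^1 = +1.
v=11: a=11^1·(≡1), b=11^6·(≡10) mod 11; (1|11)=+1, (10|11)=-1; (−1)^{1·6·5}·(+1)^6·(-1)^1 = -1.
v=2: v_2(a)=-3, v_2(b)=12; units ≡ 7, 1 (mod 8); ε·ε+αω+βω = 1·0+-3·0+12·0 ≡ 0  ⇒  (a,b)_2 = +1.
v=∞: -66 < 0 and -119 < 0  ⇒  (a,b)_∞ = -1.
v=13: a=13^0·(≡4), b=13^2·(≡11) mod 13; (4|13)=+1, (11|13)=-1; (−1)^{0·2·6}·(+1)^2·(-1)^0 = +1.
Ram(-66, -119) = {11, ∞}; no ℚ_11-point on the conic.

[11, inf]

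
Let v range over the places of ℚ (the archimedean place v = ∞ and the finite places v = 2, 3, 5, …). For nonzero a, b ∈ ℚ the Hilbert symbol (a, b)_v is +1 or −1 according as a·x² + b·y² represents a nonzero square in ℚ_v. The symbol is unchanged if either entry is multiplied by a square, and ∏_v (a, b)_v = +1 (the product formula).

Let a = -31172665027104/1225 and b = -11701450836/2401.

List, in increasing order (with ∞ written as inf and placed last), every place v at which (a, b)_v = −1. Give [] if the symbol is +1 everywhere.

[37, inf]

Mod squares: a ≡ -1426, b ≡ -26381. Check v ∈ {∞, 2, 3, 5, 7, 23, 31, 37}.
v=23: a=23^1·(≡21), b=23^1·(≡8) mod 23; (21|23)=-1, (8|23)=+1; (−1)^{1·1·11}·(-1)^1·(+1)^1 = +1.
v=7: a=7^-2·(≡2), b=7^-4·(≡2) mod 7; (2|7)=+1, (2|7)=+1; (−1)^{-2·-4·3}·(+1)^-4·(+1)^-2 = +1.
v=5: a=5^-2·(≡4), b=5^0·(≡4) mod 5; (4|5)=+1, (4|5)=+1; (−1)^{-2·0·2}·(+1)^0·(+1)^-2 = +1.
v=37: a=37^4·(≡29), b=37^3·(≡33) mod 37; (29|37)=-1, (33|37)=+1; (−1)^{4·3·18}·(-1)^3·(+1)^4 = -1.
v=∞: -1426 < 0 and -26381 < 0  ⇒  (a,b)_∞ = -1.
v=3: a=3^6·(≡2), b=3^4·(≡1) mod 3; (2|3)=-1, (1|3)=+1; (−1)^{6·4·1}·(-1)^4·(+1)^6 = +1.
v=2: v_2(a)=5, v_2(b)=2; units ≡ 7, 3 (mod 8); ε·ε+αω+βω = 1·1+5·1+2·0 ≡ 0  ⇒  (a,b)_2 = +1.
v=31: a=31^1·(≡14), b=31^1·(≡23) mod 31; (14|31)=+1, (23|31)=-1; (−1)^{1·1·15}·(+1)^1·(-1)^1 = +1.
Ram(-1426, -26381) = {37, ∞}; no ℚ_37-point on the conic.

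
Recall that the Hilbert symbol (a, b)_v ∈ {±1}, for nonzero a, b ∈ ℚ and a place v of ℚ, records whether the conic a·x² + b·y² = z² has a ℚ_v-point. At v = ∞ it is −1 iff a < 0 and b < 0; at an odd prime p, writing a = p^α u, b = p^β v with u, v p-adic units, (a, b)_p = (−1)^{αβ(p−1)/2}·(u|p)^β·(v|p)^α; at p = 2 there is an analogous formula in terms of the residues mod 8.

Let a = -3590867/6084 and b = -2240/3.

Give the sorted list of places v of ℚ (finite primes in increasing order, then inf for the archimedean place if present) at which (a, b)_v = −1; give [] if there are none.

[5, 7, 29, inf]

(a, b) ≡ (-203, -105) mod (ℚ^×)²; places V = {2, 3, 5, 7, 13, 19, 29, ∞}.
(a,b)_∞: sgn(-203)=−, sgn(-105)=−, so -1.
(a,b)_5: α=0, u≡2; β=1, v≡4 (mod 5); (2|5)=-1, (4|5)=+1; sign (−1)^0·-1^1·+1^0 = -1.
(a,b)_13: α=-2, u≡11; β=0, v≡3 (mod 13); (11|13)=-1, (3|13)=+1; sign (−1)^0·-1^0·+1^-2 = +1.
(a,b)_3: α=-2, u≡1; β=-1, v≡1 (mod 3); (1|3)=+1, (1|3)=+1; sign (−1)^0·+1^-1·+1^-2 = +1.
(a,b)_19: α=2, u≡7; β=0, v≡7 (mod 19); (7|19)=+1, (7|19)=+1; sign (−1)^0·+1^0·+1^2 = +1.
(a,b)_2: α=-2, β=6; u≡5, v≡7 (mod 8); ε(u)ε(v)=0·1, αω(v)=-2·0, βω(u)=6·1; sum ≡ 0  ⇒  +1.
(a,b)_7: α=3, u≡3; β=1, v≡3 (mod 7); (3|7)=-1, (3|7)=-1; sign (−1)^1·-1^1·-1^3 = -1.
(a,b)_29: α=1, u≡23; β=0, v≡17 (mod 29); (23|29)=+1, (17|29)=-1; sign (−1)^0·+1^0·-1^1 = -1.
Ram(-203, -105) = {5, 7, 29, ∞}; no ℚ_5-point on the conic.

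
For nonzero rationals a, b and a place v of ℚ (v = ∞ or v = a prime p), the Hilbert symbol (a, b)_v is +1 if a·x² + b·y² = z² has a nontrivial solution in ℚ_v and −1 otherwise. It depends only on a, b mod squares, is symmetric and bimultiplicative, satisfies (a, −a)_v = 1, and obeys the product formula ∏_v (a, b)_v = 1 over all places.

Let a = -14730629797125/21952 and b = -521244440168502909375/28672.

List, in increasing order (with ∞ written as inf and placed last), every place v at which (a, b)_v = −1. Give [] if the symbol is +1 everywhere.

Mod squares: a ≡ -595, b ≡ -385. Check v ∈ {∞, 2, 3, 5, 7, 11, 17, 29}.
v=∞: -595 < 0 and -385 < 0  ⇒  (a,b)_∞ = -1.
v=5: a=5^3·(≡4), b=5^5·(≡2) mod 5; (4|5)=+1, (2|5)=-1; (−1)^{3·5·2}·(+1)^5·(-1)^3 = -1.
v=17: a=17^1·(≡16), b=17^2·(≡11) mod 17; (16|17)=+1, (11|17)=-1; (−1)^{1·2·8}·(+1)^2·(-1)^1 = -1.
v=2: v_2(a)=-6, v_2(b)=-12; units ≡ 5, 7 (mod 8); ε·ε+αω+βω = 0·1+-6·0+-12·1 ≡ 0  ⇒  (a,b)_2 = +1.
v=3: a=3^4·(≡2), b=3^6·(≡2) mod 3; (2|3)=-1, (2|3)=-1; (−1)^{4·6·1}·(-1)^6·(-1)^4 = +1.
v=29: a=29^4·(≡21), b=29^6·(≡10) mod 29; (21|29)=-1, (10|29)=-1; (−1)^{4·6·14}·(-1)^6·(-1)^4 = +1.
v=7: a=7^-3·(≡3), b=7^-1·(≡1) mod 7; (3|7)=-1, (1|7)=+1; (−1)^{-3·-1·3}·(-1)^-1·(+1)^-3 = +1.
v=11: a=11^2·(≡6), b=11^3·(≡5) mod 11; (6|11)=-1, (5|11)=+1; (−1)^{2·3·5}·(-1)^3·(+1)^2 = -1.
Ram(-595, -385) = {5, 11, 17, ∞}; no ℚ_5-point on the conic.

[5, 11, 17, inf]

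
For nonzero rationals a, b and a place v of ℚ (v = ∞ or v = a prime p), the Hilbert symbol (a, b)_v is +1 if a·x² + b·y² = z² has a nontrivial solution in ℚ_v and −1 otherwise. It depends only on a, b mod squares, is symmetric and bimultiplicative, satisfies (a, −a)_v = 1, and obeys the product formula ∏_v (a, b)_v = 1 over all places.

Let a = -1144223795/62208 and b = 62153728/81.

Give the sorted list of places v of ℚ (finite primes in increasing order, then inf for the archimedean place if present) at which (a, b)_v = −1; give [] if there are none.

[5, 31]

(a, b) ≡ (-465, 60697) mod (ℚ^×)²; places V = {2, 3, 5, 7, 11, 13, 19, 23, 29, 31, ∞}.
(a,b)_23: α=0, u≡12; β=1, v≡17 (mod 23); (12|23)=+1, (17|23)=-1; sign (−1)^0·+1^1·-1^0 = +1.
(a,b)_19: α=2, u≡2; β=0, v≡7 (mod 19); (2|19)=-1, (7|19)=+1; sign (−1)^0·-1^0·+1^2 = +1.
(a,b)_3: α=-5, u≡1; β=-4, v≡1 (mod 3); (1|3)=+1, (1|3)=+1; sign (−1)^0·+1^-4·+1^-5 = +1.
(a,b)_5: α=1, u≡2; β=0, v≡3 (mod 5); (2|5)=-1, (3|5)=-1; sign (−1)^0·-1^0·-1^1 = -1.
(a,b)_11: α=2, u≡10; β=0, v≡8 (mod 11); (10|11)=-1, (8|11)=-1; sign (−1)^0·-1^0·-1^2 = +1.
(a,b)_13: α=2, u≡9; β=1, v≡11 (mod 13); (9|13)=+1, (11|13)=-1; sign (−1)^0·+1^1·-1^2 = +1.
(a,b)_2: α=-8, β=10; u≡7, v≡1 (mod 8); ε(u)ε(v)=1·0, αω(v)=-8·0, βω(u)=10·0; sum ≡ 0  ⇒  +1.
(a,b)_7: α=0, u≡1; β=1, v≡6 (mod 7); (1|7)=+1, (6|7)=-1; sign (−1)^0·+1^1·-1^0 = +1.
(a,b)_∞: sgn(-465)=−, sgn(60697)=+, so +1.
(a,b)_31: α=1, u≡19; β=0, v≡13 (mod 31); (19|31)=+1, (13|31)=-1; sign (−1)^0·+1^0·-1^1 = -1.
(a,b)_29: α=0, u≡20; β=1, v≡7 (mod 29); (20|29)=+1, (7|29)=+1; sign (−1)^0·+1^1·+1^0 = +1.
Ram(-465, 60697) = {5, 31}; no ℚ_5-point on the conic.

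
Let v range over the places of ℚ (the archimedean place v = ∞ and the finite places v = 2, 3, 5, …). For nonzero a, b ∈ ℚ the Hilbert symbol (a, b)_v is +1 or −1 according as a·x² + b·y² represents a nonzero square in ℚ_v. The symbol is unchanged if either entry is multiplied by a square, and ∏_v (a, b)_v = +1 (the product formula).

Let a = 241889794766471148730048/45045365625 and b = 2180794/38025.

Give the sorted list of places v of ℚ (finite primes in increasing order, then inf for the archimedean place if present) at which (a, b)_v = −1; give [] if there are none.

[2, 7, 11, 13]

Mod squares: a ≡ 12155, b ≡ 154. Check v ∈ {∞, 2, 3, 5, 7, 11, 13, 17, 19, 31}.
v=7: a=7^8·(≡5), b=7^3·(≡2) mod 7; (5|7)=-1, (2|7)=+1; (−1)^{8·3·3}·(-1)^3·(+1)^8 = -1.
v=31: a=31^2·(≡29), b=31^0·(≡15) mod 31; (29|31)=-1, (15|31)=-1; (−1)^{2·0·15}·(-1)^0·(-1)^2 = +1.
v=17: a=17^5·(≡9), b=17^2·(≡9) mod 17; (9|17)=+1, (9|17)=+1; (−1)^{5·2·8}·(+1)^2·(+1)^5 = +1.
v=13: a=13^-3·(≡3), b=13^-2·(≡11) mod 13; (3|13)=+1, (11|13)=-1; (−1)^{-3·-2·6}·(+1)^-2·(-1)^-3 = -1.
v=19: a=19^2·(≡14), b=19^0·(≡2) mod 19; (14|19)=-1, (2|19)=-1; (−1)^{2·0·9}·(-1)^0·(-1)^2 = +1.
v=2: v_2(a)=6, v_2(b)=1; units ≡ 3, 5 (mod 8); ε·ε+αω+βω = 1·0+6·1+1·1 ≡ 1  ⇒  (a,b)_2 = -1.
v=3: a=3^-8·(≡2), b=3^-2·(≡1) mod 3; (2|3)=-1, (1|3)=+1; (−1)^{-8·-2·1}·(-1)^-2·(+1)^-8 = +1.
v=5: a=5^-5·(≡4), b=5^-2·(≡4) mod 5; (4|5)=+1, (4|5)=+1; (−1)^{-5·-2·2}·(+1)^-2·(+1)^-5 = +1.
v=11: a=11^3·(≡3), b=11^1·(≡5) mod 11; (3|11)=+1, (5|11)=+1; (−1)^{3·1·5}·(+1)^1·(+1)^3 = -1.
v=∞: 12155 > 0 and 154 > 0  ⇒  (a,b)_∞ = +1.
Ram(12155, 154) = {2, 7, 11, 13}; no ℚ_2-point on the conic.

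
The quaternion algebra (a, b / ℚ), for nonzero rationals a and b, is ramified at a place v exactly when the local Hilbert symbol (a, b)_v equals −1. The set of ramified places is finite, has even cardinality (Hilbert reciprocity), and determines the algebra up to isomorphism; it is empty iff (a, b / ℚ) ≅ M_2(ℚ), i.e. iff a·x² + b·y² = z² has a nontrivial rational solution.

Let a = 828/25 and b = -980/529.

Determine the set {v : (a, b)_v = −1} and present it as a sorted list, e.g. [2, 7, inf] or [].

[2, 5]

Mod squares: a ≡ 23, b ≡ -5. Check v ∈ {∞, 2, 3, 5, 7, 23}.
v=23: a=23^1·(≡18), b=23^-2·(≡9) mod 23; (18|23)=+1, (9|23)=+1; (−1)^{1·-2·11}·(+1)^-2·(+1)^1 = +1.
v=3: a=3^2·(≡2), b=3^0·(≡1) mod 3; (2|3)=-1, (1|3)=+1; (−1)^{2·0·1}·(-1)^0·(+1)^2 = +1.
v=∞: 23 > 0 and -5 < 0  ⇒  (a,b)_∞ = +1.
v=7: a=7^0·(≡4), b=7^2·(≡2) mod 7; (4|7)=+1, (2|7)=+1; (−1)^{0·2·3}·(+1)^2·(+1)^0 = +1.
v=5: a=5^-2·(≡3), b=5^1·(≡1) mod 5; (3|5)=-1, (1|5)=+1; (−1)^{-2·1·2}·(-1)^1·(+1)^-2 = -1.
v=2: v_2(a)=2, v_2(b)=2; units ≡ 7, 3 (mod 8); ε·ε+αω+βω = 1·1+2·1+2·0 ≡ 1  ⇒  (a,b)_2 = -1.
Ram(23, -5) = {2, 5}; no ℚ_2-point on the conic.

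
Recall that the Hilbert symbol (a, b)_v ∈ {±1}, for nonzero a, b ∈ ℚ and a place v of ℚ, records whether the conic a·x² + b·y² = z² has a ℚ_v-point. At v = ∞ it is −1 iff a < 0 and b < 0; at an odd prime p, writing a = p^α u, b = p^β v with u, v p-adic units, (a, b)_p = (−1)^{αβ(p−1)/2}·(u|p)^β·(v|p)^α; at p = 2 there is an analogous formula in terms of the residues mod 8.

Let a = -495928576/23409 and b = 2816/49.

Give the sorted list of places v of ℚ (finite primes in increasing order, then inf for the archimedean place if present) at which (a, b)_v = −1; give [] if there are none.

[2, 13, 23, 31]

(a, b) ≡ (-1937221, 11) mod (ℚ^×)²; places V = {2, 3, 7, 11, 13, 17, 19, 23, 31, ∞}.
(a,b)_3: α=-4, u≡2; β=0, v≡2 (mod 3); (2|3)=-1, (2|3)=-1; sign (−1)^0·-1^0·-1^-4 = +1.
(a,b)_19: α=1, u≡12; β=0, v≡9 (mod 19); (12|19)=-1, (9|19)=+1; sign (−1)^0·-1^0·+1^1 = +1.
(a,b)_7: α=0, u≡4; β=-2, v≡2 (mod 7); (4|7)=+1, (2|7)=+1; sign (−1)^0·+1^-2·+1^0 = +1.
(a,b)_11: α=1, u≡8; β=1, v≡5 (mod 11); (8|11)=-1, (5|11)=+1; sign (−1)^1·-1^1·+1^1 = +1.
(a,b)_23: α=1, u≡19; β=0, v≡11 (mod 23); (19|23)=-1, (11|23)=-1; sign (−1)^0·-1^0·-1^1 = -1.
(a,b)_31: α=1, u≡10; β=0, v≡29 (mod 31); (10|31)=+1, (29|31)=-1; sign (−1)^0·+1^0·-1^1 = -1.
(a,b)_13: α=1, u≡2; β=0, v≡6 (mod 13); (2|13)=-1, (6|13)=-1; sign (−1)^0·-1^0·-1^1 = -1.
(a,b)_∞: sgn(-1937221)=−, sgn(11)=+, so +1.
(a,b)_2: α=8, β=8; u≡3, v≡3 (mod 8); ε(u)ε(v)=1·1, αω(v)=8·1, βω(u)=8·1; sum ≡ 1  ⇒  -1.
(a,b)_17: α=-2, u≡5; β=0, v≡3 (mod 17); (5|17)=-1, (3|17)=-1; sign (−1)^0·-1^0·-1^-2 = +1.
(-1937221, 11 / ℚ) ramifies at {2, 13, 23, 31}: a division algebra.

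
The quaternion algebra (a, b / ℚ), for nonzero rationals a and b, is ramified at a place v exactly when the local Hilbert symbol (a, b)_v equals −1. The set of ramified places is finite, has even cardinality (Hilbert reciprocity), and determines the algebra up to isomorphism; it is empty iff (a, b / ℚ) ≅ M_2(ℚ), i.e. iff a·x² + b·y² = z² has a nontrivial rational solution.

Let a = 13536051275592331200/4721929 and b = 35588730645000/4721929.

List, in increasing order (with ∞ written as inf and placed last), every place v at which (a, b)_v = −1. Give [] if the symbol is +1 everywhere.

(a, b) ≡ (2312167, 1039922) mod (ℚ^×)²; places V = {2, 3, 5, 11, 13, 19, 23, 37, 41, 47, 53, ∞}.
(a,b)_3: α=4, u≡1; β=4, v≡2 (mod 3); (1|3)=+1, (2|3)=-1; sign (−1)^0·+1^4·-1^4 = +1.
(a,b)_47: α=2, u≡1; β=1, v≡3 (mod 47); (1|47)=+1, (3|47)=+1; sign (−1)^0·+1^1·+1^2 = +1.
(a,b)_13: α=3, u≡8; β=3, v≡2 (mod 13); (8|13)=-1, (2|13)=-1; sign (−1)^0·-1^3·-1^3 = +1.
(a,b)_41: α=-2, u≡12; β=-2, v≡21 (mod 41); (12|41)=-1, (21|41)=+1; sign (−1)^0·-1^-2·+1^-2 = +1.
(a,b)_2: α=6, β=3; u≡7, v≡1 (mod 8); ε(u)ε(v)=1·0, αω(v)=6·0, βω(u)=3·0; sum ≡ 0  ⇒  +1.
(a,b)_19: α=1, u≡11; β=0, v≡12 (mod 19); (11|19)=+1, (12|19)=-1; sign (−1)^0·+1^0·-1^1 = -1.
(a,b)_11: α=3, u≡4; β=0, v≡9 (mod 11); (4|11)=+1, (9|11)=+1; sign (−1)^0·+1^0·+1^3 = +1.
(a,b)_23: α=1, u≡22; β=1, v≡11 (mod 23); (22|23)=-1, (11|23)=-1; sign (−1)^1·-1^1·-1^1 = -1.
(a,b)_37: α=1, u≡32; β=1, v≡17 (mod 37); (32|37)=-1, (17|37)=-1; sign (−1)^0·-1^1·-1^1 = +1.
(a,b)_53: α=-2, u≡40; β=-2, v≡25 (mod 53); (40|53)=+1, (25|53)=+1; sign (−1)^0·+1^-2·+1^-2 = +1.
(a,b)_∞: sgn(2312167)=+, sgn(1039922)=+, so +1.
(a,b)_5: α=2, u≡2; β=4, v≡3 (mod 5); (2|5)=-1, (3|5)=-1; sign (−1)^0·-1^4·-1^2 = +1.
(2312167, 1039922 / ℚ) ramifies at {19, 23}: a division algebra.

[19, 23]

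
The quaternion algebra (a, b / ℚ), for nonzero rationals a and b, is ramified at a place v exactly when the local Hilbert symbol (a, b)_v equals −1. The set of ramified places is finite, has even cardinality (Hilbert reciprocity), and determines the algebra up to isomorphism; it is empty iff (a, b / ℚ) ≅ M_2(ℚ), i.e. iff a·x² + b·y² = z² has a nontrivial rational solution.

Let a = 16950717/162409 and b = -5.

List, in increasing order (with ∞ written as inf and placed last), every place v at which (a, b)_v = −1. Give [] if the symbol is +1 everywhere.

(a, b) ≡ (133, -5) mod (ℚ^×)²; places V = {2, 3, 5, 7, 13, 17, 19, 31, ∞}.
(a,b)_3: α=2, u≡1; β=0, v≡1 (mod 3); (1|3)=+1, (1|3)=+1; sign (−1)^0·+1^0·+1^2 = +1.
(a,b)_∞: sgn(133)=+, sgn(-5)=−, so +1.
(a,b)_31: α=-2, u≡14; β=0, v≡26 (mod 31); (14|31)=+1, (26|31)=-1; sign (−1)^0·+1^0·-1^-2 = +1.
(a,b)_19: α=1, u≡7; β=0, v≡14 (mod 19); (7|19)=+1, (14|19)=-1; sign (−1)^0·+1^0·-1^1 = -1.
(a,b)_5: α=0, u≡3; β=1, v≡4 (mod 5); (3|5)=-1, (4|5)=+1; sign (−1)^0·-1^1·+1^0 = -1.
(a,b)_17: α=2, u≡11; β=0, v≡12 (mod 17); (11|17)=-1, (12|17)=-1; sign (−1)^0·-1^0·-1^2 = +1.
(a,b)_13: α=-2, u≡9; β=0, v≡8 (mod 13); (9|13)=+1, (8|13)=-1; sign (−1)^0·+1^0·-1^-2 = +1.
(a,b)_7: α=3, u≡3; β=0, v≡2 (mod 7); (3|7)=-1, (2|7)=+1; sign (−1)^0·-1^0·+1^3 = +1.
(a,b)_2: α=0, β=0; u≡5, v≡3 (mod 8); ε(u)ε(v)=0·1, αω(v)=0·1, βω(u)=0·1; sum ≡ 0  ⇒  +1.
Ram(133, -5) = {5, 19}; no ℚ_5-point on the conic.

[5, 19]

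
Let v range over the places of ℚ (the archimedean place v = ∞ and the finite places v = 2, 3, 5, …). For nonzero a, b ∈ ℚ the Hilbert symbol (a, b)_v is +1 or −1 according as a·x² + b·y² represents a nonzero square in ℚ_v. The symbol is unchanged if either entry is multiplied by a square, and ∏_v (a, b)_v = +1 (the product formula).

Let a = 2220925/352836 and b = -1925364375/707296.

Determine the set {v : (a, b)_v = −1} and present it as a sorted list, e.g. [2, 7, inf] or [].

[2, 23]

Mod squares: a ≡ 37, b ≡ -18722. Check v ∈ {∞, 2, 3, 5, 7, 11, 23, 29, 31, 37}.
v=31: a=31^0·(≡22), b=31^-2·(≡28) mod 31; (22|31)=-1, (28|31)=+1; (−1)^{0·-2·15}·(-1)^-2·(+1)^0 = +1.
v=5: a=5^2·(≡2), b=5^4·(≡2) mod 5; (2|5)=-1, (2|5)=-1; (−1)^{2·4·2}·(-1)^4·(-1)^2 = +1.
v=37: a=37^1·(≡12), b=37^1·(≡9) mod 37; (12|37)=+1, (9|37)=+1; (−1)^{1·1·18}·(+1)^1·(+1)^1 = +1.
v=29: a=29^0·(≡14), b=29^2·(≡2) mod 29; (14|29)=-1, (2|29)=-1; (−1)^{0·2·14}·(-1)^2·(-1)^0 = +1.
v=7: a=7^4·(≡1), b=7^0·(≡5) mod 7; (1|7)=+1, (5|7)=-1; (−1)^{4·0·3}·(+1)^0·(-1)^4 = +1.
v=2: v_2(a)=-2, v_2(b)=-5; units ≡ 5, 7 (mod 8); ε·ε+αω+βω = 0·1+-2·0+-5·1 ≡ 1  ⇒  (a,b)_2 = -1.
v=11: a=11^-2·(≡3), b=11^1·(≡9) mod 11; (3|11)=+1, (9|11)=+1; (−1)^{-2·1·5}·(+1)^1·(+1)^-2 = +1.
v=23: a=23^0·(≡10), b=23^-1·(≡10) mod 23; (10|23)=-1, (10|23)=-1; (−1)^{0·-1·11}·(-1)^-1·(-1)^0 = -1.
v=3: a=3^-6·(≡1), b=3^2·(≡1) mod 3; (1|3)=+1, (1|3)=+1; (−1)^{-6·2·1}·(+1)^2·(+1)^-6 = +1.
v=∞: 37 > 0 and -18722 < 0  ⇒  (a,b)_∞ = +1.
Ram(37, -18722) = {2, 23}; no ℚ_2-point on the conic.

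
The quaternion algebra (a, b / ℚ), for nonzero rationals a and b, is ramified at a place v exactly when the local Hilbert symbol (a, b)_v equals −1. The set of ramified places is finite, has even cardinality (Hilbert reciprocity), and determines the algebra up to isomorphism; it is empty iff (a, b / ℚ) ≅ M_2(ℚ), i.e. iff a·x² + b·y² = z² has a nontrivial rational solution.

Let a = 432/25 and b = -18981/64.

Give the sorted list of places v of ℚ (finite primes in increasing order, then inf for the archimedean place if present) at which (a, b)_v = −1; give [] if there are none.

[2, 19]

(a, b) ≡ (3, -2109) mod (ℚ^×)²; places V = {2, 3, 5, 19, 37, ∞}.
(a,b)_37: α=0, u≡1; β=1, v≡18 (mod 37); (1|37)=+1, (18|37)=-1; sign (−1)^0·+1^1·-1^0 = +1.
(a,b)_19: α=0, u≡15; β=1, v≡12 (mod 19); (15|19)=-1, (12|19)=-1; sign (−1)^0·-1^1·-1^0 = -1.
(a,b)_5: α=-2, u≡2; β=0, v≡1 (mod 5); (2|5)=-1, (1|5)=+1; sign (−1)^0·-1^0·+1^-2 = +1.
(a,b)_∞: sgn(3)=+, sgn(-2109)=−, so +1.
(a,b)_2: α=4, β=-6; u≡3, v≡3 (mod 8); ε(u)ε(v)=1·1, αω(v)=4·1, βω(u)=-6·1; sum ≡ 1  ⇒  -1.
(a,b)_3: α=3, u≡1; β=3, v≡2 (mod 3); (1|3)=+1, (2|3)=-1; sign (−1)^1·+1^3·-1^3 = +1.
|Ram(3, -2109)| = 2, even; anisotropic at {2, 19}.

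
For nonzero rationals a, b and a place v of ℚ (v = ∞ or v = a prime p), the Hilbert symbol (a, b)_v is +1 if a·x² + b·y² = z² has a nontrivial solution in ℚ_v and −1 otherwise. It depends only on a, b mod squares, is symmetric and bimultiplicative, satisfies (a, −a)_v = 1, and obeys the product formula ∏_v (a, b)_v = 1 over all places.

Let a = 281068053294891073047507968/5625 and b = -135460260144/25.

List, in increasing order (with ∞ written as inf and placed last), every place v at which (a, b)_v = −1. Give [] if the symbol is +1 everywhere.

(a, b) ≡ (7733, -940696251) mod (ℚ^×)²; places V = {2, 3, 5, 11, 19, 23, 37, 41, 43, ∞}.
(a,b)_5: α=-4, u≡2; β=-2, v≡1 (mod 5); (2|5)=-1, (1|5)=+1; sign (−1)^0·-1^-2·+1^-4 = +1.
(a,b)_11: α=3, u≡10; β=1, v≡3 (mod 11); (10|11)=-1, (3|11)=+1; sign (−1)^1·-1^1·+1^3 = +1.
(a,b)_37: α=3, u≡8; β=1, v≡35 (mod 37); (8|37)=-1, (35|37)=-1; sign (−1)^0·-1^1·-1^3 = +1.
(a,b)_43: α=2, u≡24; β=1, v≡31 (mod 43); (24|43)=+1, (31|43)=+1; sign (−1)^0·+1^1·+1^2 = +1.
(a,b)_23: α=2, u≡17; β=1, v≡15 (mod 23); (17|23)=-1, (15|23)=-1; sign (−1)^0·-1^1·-1^2 = -1.
(a,b)_41: α=2, u≡18; β=1, v≡13 (mod 41); (18|41)=+1, (13|41)=-1; sign (−1)^0·+1^1·-1^2 = +1.
(a,b)_3: α=-2, u≡2; β=3, v≡1 (mod 3); (2|3)=-1, (1|3)=+1; sign (−1)^0·-1^3·+1^-2 = -1.
(a,b)_∞: sgn(7733)=+, sgn(-940696251)=−, so +1.
(a,b)_2: α=10, β=4; u≡5, v≡5 (mod 8); ε(u)ε(v)=0·0, αω(v)=10·1, βω(u)=4·1; sum ≡ 0  ⇒  +1.
(a,b)_19: α=5, u≡18; β=1, v≡1 (mod 19); (18|19)=-1, (1|19)=+1; sign (−1)^1·-1^1·+1^5 = +1.
Ram(7733, -940696251) = {3, 23}; no ℚ_3-point on the conic.

[3, 23]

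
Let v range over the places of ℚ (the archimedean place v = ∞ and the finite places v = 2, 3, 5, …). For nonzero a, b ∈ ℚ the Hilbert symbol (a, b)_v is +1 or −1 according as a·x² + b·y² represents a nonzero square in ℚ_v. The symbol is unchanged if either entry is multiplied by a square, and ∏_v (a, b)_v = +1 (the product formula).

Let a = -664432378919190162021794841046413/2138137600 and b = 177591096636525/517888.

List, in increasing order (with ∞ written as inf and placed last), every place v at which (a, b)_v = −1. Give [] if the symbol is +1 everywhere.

[2, 3, 7, 13, 19, 43]

Mod squares: a ≡ -56373, b ≡ 5187. Check v ∈ {∞, 2, 3, 5, 7, 11, 13, 17, 19, 23, 43}.
v=23: a=23^5·(≡14), b=23^2·(≡2) mod 23; (14|23)=-1, (2|23)=+1; (−1)^{5·2·11}·(-1)^2·(+1)^5 = +1.
v=∞: -56373 < 0 and 5187 > 0  ⇒  (a,b)_∞ = +1.
v=43: a=43^5·(≡20), b=43^2·(≡8) mod 43; (20|43)=-1, (8|43)=-1; (−1)^{5·2·21}·(-1)^2·(-1)^5 = -1.
v=2: v_2(a)=-10, v_2(b)=-8; units ≡ 3, 3 (mod 8); ε·ε+αω+βω = 1·1+-10·1+-8·1 ≡ 1  ⇒  (a,b)_2 = -1.
v=3: a=3^3·(≡1), b=3^5·(≡1) mod 3; (1|3)=+1, (1|3)=+1; (−1)^{3·5·1}·(+1)^5·(+1)^3 = -1.
v=11: a=11^8·(≡6), b=11^2·(≡6) mod 11; (6|11)=-1, (6|11)=-1; (−1)^{8·2·5}·(-1)^2·(-1)^8 = +1.
v=17: a=17^-4·(≡2), b=17^-2·(≡15) mod 17; (2|17)=+1, (15|17)=+1; (−1)^{-4·-2·8}·(+1)^-2·(+1)^-4 = +1.
v=7: a=7^2·(≡6), b=7^-1·(≡5) mod 7; (6|7)=-1, (5|7)=-1; (−1)^{2·-1·3}·(-1)^-1·(-1)^2 = -1.
v=5: a=5^-2·(≡3), b=5^2·(≡2) mod 5; (3|5)=-1, (2|5)=-1; (−1)^{-2·2·2}·(-1)^2·(-1)^-2 = +1.
v=13: a=13^0·(≡2), b=13^1·(≡10) mod 13; (2|13)=-1, (10|13)=+1; (−1)^{0·1·6}·(-1)^1·(+1)^0 = -1.
v=19: a=19^5·(≡4), b=19^1·(≡4) mod 19; (4|19)=+1, (4|19)=+1; (−1)^{5·1·9}·(+1)^1·(+1)^5 = -1.
|Ram(-56373, 5187)| = 6, even; anisotropic at {2, 3, 7, 13, 19, 43}.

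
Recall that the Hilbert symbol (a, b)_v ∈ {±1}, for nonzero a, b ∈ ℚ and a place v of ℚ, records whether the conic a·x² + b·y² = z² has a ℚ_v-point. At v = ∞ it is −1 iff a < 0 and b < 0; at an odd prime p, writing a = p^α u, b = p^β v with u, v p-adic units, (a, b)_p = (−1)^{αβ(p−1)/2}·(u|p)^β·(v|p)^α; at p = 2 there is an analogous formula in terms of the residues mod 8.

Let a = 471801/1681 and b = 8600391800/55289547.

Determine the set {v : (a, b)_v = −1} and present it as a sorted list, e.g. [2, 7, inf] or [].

[11, 13]

Mod squares: a ≡ 561, b ≡ 14586. Check v ∈ {∞, 2, 3, 5, 7, 11, 13, 17, 19, 29, 41, 53}.
v=13: a=13^0·(≡11), b=13^1·(≡4) mod 13; (11|13)=-1, (4|13)=+1; (−1)^{0·1·6}·(-1)^1·(+1)^0 = -1.
v=29: a=29^2·(≡19), b=29^0·(≡24) mod 29; (19|29)=-1, (24|29)=+1; (−1)^{2·0·14}·(-1)^0·(+1)^2 = +1.
v=3: a=3^1·(≡1), b=3^-9·(≡2) mod 3; (1|3)=+1, (2|3)=-1; (−1)^{1·-9·1}·(+1)^-9·(-1)^1 = +1.
v=19: a=19^0·(≡14), b=19^2·(≡14) mod 19; (14|19)=-1, (14|19)=-1; (−1)^{0·2·9}·(-1)^2·(-1)^0 = +1.
v=11: a=11^1·(≡10), b=11^1·(≡7) mod 11; (10|11)=-1, (7|11)=-1; (−1)^{1·1·5}·(-1)^1·(-1)^1 = -1.
v=17: a=17^1·(≡4), b=17^1·(≡4) mod 17; (4|17)=+1, (4|17)=+1; (−1)^{1·1·8}·(+1)^1·(+1)^1 = +1.
v=7: a=7^0·(≡1), b=7^2·(≡5) mod 7; (1|7)=+1, (5|7)=-1; (−1)^{0·2·3}·(+1)^2·(-1)^0 = +1.
v=2: v_2(a)=0, v_2(b)=3; units ≡ 1, 5 (mod 8); ε·ε+αω+βω = 0·0+0·1+3·0 ≡ 0  ⇒  (a,b)_2 = +1.
v=∞: 561 > 0 and 14586 > 0  ⇒  (a,b)_∞ = +1.
v=53: a=53^0·(≡18), b=53^-2·(≡9) mod 53; (18|53)=-1, (9|53)=+1; (−1)^{0·-2·26}·(-1)^-2·(+1)^0 = +1.
v=41: a=41^-2·(≡14), b=41^0·(≡18) mod 41; (14|41)=-1, (18|41)=+1; (−1)^{-2·0·20}·(-1)^0·(+1)^-2 = +1.
v=5: a=5^0·(≡1), b=5^2·(≡1) mod 5; (1|5)=+1, (1|5)=+1; (−1)^{0·2·2}·(+1)^2·(+1)^0 = +1.
Ram(561, 14586) = {11, 13}; no ℚ_11-point on the conic.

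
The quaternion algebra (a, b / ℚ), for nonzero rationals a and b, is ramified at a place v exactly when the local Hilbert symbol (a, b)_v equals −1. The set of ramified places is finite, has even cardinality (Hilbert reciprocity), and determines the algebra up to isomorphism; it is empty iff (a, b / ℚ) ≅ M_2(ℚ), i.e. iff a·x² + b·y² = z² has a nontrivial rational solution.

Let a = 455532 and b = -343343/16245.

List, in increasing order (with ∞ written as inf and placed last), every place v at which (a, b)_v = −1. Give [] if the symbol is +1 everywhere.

Mod squares: a ≡ 113883, b ≡ -715. Check v ∈ {∞, 2, 3, 5, 7, 11, 13, 17, 19, 29}.
v=7: a=7^1·(≡4), b=7^4·(≡5) mod 7; (4|7)=+1, (5|7)=-1; (−1)^{1·4·3}·(+1)^4·(-1)^1 = -1.
v=19: a=19^0·(≡7), b=19^-2·(≡9) mod 19; (7|19)=+1, (9|19)=+1; (−1)^{0·-2·9}·(+1)^-2·(+1)^0 = +1.
v=13: a=13^0·(≡12), b=13^1·(≡12) mod 13; (12|13)=+1, (12|13)=+1; (−1)^{0·1·6}·(+1)^1·(+1)^0 = +1.
v=29: a=29^1·(≡19), b=29^0·(≡15) mod 29; (19|29)=-1, (15|29)=-1; (−1)^{1·0·14}·(-1)^0·(-1)^1 = -1.
v=∞: 113883 > 0 and -715 < 0  ⇒  (a,b)_∞ = +1.
v=3: a=3^1·(≡2), b=3^-2·(≡2) mod 3; (2|3)=-1, (2|3)=-1; (−1)^{1·-2·1}·(-1)^-2·(-1)^1 = -1.
v=17: a=17^1·(≡4), b=17^0·(≡4) mod 17; (4|17)=+1, (4|17)=+1; (−1)^{1·0·8}·(+1)^0·(+1)^1 = +1.
v=2: v_2(a)=2, v_2(b)=0; units ≡ 3, 5 (mod 8); ε·ε+αω+βω = 1·0+2·1+0·1 ≡ 0  ⇒  (a,b)_2 = +1.
v=11: a=11^1·(≡8), b=11^1·(≡3) mod 11; (8|11)=-1, (3|11)=+1; (−1)^{1·1·5}·(-1)^1·(+1)^1 = +1.
v=5: a=5^0·(≡2), b=5^-1·(≡3) mod 5; (2|5)=-1, (3|5)=-1; (−1)^{0·-1·2}·(-1)^-1·(-1)^0 = -1.
(113883, -715 / ℚ) ramifies at {3, 5, 7, 29}: a division algebra.

[3, 5, 7, 29]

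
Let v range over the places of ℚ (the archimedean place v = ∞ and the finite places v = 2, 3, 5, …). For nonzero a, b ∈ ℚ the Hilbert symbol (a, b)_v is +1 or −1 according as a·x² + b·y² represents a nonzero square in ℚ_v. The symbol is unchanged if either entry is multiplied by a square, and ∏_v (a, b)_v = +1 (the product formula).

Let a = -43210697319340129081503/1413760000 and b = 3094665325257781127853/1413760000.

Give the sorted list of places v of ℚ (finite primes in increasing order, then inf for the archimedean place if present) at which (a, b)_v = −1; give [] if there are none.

[3, 29]

Mod squares: a ≡ -23023, b ≡ 154077. Check v ∈ {∞, 2, 3, 5, 7, 11, 13, 17, 23, 29, 47}.
v=3: a=3^8·(≡2), b=3^11·(≡2) mod 3; (2|3)=-1, (2|3)=-1; (−1)^{8·11·1}·(-1)^11·(-1)^8 = -1.
v=∞: -23023 < 0 and 154077 > 0  ⇒  (a,b)_∞ = +1.
v=47: a=47^-2·(≡18), b=47^-2·(≡31) mod 47; (18|47)=+1, (31|47)=-1; (−1)^{-2·-2·23}·(+1)^-2·(-1)^-2 = +1.
v=7: a=7^3·(≡2), b=7^3·(≡5) mod 7; (2|7)=+1, (5|7)=-1; (−1)^{3·3·3}·(+1)^3·(-1)^3 = +1.
v=23: a=23^1·(≡17), b=23^1·(≡18) mod 23; (17|23)=-1, (18|23)=+1; (−1)^{1·1·11}·(-1)^1·(+1)^1 = +1.
v=5: a=5^-4·(≡2), b=5^-4·(≡3) mod 5; (2|5)=-1, (3|5)=-1; (−1)^{-4·-4·2}·(-1)^-4·(-1)^-4 = +1.
v=29: a=29^4·(≡12), b=29^3·(≡13) mod 29; (12|29)=-1, (13|29)=+1; (−1)^{4·3·14}·(-1)^3·(+1)^4 = -1.
v=11: a=11^1·(≡6), b=11^1·(≡1) mod 11; (6|11)=-1, (1|11)=+1; (−1)^{1·1·5}·(-1)^1·(+1)^1 = +1.
v=2: v_2(a)=-10, v_2(b)=-10; units ≡ 1, 5 (mod 8); ε·ε+αω+βω = 0·0+-10·1+-10·0 ≡ 0  ⇒  (a,b)_2 = +1.
v=13: a=13^5·(≡9), b=13^4·(≡10) mod 13; (9|13)=+1, (10|13)=+1; (−1)^{5·4·6}·(+1)^4·(+1)^5 = +1.
v=17: a=17^2·(≡11), b=17^2·(≡3) mod 17; (11|17)=-1, (3|17)=-1; (−1)^{2·2·8}·(-1)^2·(-1)^2 = +1.
(-23023, 154077 / ℚ) ramifies at {3, 29}: a division algebra.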